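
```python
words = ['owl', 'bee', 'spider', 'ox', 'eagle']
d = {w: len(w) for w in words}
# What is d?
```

{'owl': 3, 'bee': 3, 'spider': 6, 'ox': 2, 'eagle': 5}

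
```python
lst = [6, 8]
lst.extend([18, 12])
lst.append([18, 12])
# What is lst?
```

After line 1: lst = [6, 8]
After line 2 (extend unpacks [18, 12]): lst = [6, 8, 18, 12]
After line 3 (append adds [18, 12] as single element): lst = [6, 8, 18, 12, [18, 12]]

[6, 8, 18, 12, [18, 12]]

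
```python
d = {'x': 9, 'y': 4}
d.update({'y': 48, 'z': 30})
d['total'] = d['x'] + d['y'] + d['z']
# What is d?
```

After line 1: d = {'x': 9, 'y': 4}
After line 2 (y overwritten, z added): d = {'x': 9, 'y': 48, 'z': 30}
After line 3 (total = 9 + 48 + 30 = 87): d = {'x': 9, 'y': 48, 'z': 30, 'total': 87}

{'x': 9, 'y': 48, 'z': 30, 'total': 87}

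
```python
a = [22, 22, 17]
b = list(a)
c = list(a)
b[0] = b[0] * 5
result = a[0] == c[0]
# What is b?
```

After line 1: a = [22, 22, 17]
After line 2 (b = list(a), copy): a = [22, 22, 17], b = [22, 22, 17]
After line 3 (c = list(a) is a copy, new object): c = [22, 22, 17]
After line 4 (b[0] = 22 * 5 = 110; only b mutates (copy)): a = [22, 22, 17], b = [110, 22, 17], c = [22, 22, 17]
After line 5 (a[0] = 22, c[0] = 22; result = True)

[110, 22, 17]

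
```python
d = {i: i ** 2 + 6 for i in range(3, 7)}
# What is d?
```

{3: 15, 4: 22, 5: 31, 6: 42}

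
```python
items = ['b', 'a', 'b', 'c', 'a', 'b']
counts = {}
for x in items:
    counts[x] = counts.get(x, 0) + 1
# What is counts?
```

Initial: counts = {}, items = ['b', 'a', 'b', 'c', 'a', 'b']
See 'b': counts = {'b': 1}
See 'a': counts = {'b': 1, 'a': 1}
See 'b': counts = {'b': 2, 'a': 1}
See 'c': counts = {'b': 2, 'a': 1, 'c': 1}
See 'a': counts = {'b': 2, 'a': 2, 'c': 1}
See 'b': counts = {'b': 3, 'a': 2, 'c': 1}

{'b': 3, 'a': 2, 'c': 1}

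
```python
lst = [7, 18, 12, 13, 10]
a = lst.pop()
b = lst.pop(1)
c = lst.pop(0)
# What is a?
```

After line 1: lst = [7, 18, 12, 13, 10]
After line 2 (pop() -> a = 10): lst = [7, 18, 12, 13]
After line 3 (pop(1) -> b = 18): lst = [7, 12, 13]
After line 4 (pop(0) -> c = 7): lst = [12, 13]

10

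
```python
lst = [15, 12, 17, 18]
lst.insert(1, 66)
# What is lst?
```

[15, 66, 12, 17, 18]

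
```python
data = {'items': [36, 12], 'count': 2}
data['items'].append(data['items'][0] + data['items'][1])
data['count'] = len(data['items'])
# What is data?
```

After line 1: data = {'items': [36, 12], 'count': 2}
After line 2 (append 36 + 12 = 48): data = {'items': [36, 12, 48], 'count': 2}
After line 3 (count = len(items) = 3): data = {'items': [36, 12, 48], 'count': 3}

{'items': [36, 12, 48], 'count': 3}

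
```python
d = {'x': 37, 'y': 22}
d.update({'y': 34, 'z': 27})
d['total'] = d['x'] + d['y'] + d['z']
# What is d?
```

After line 1: d = {'x': 37, 'y': 22}
After line 2 (y overwritten, z added): d = {'x': 37, 'y': 34, 'z': 27}
After line 3 (total = 37 + 34 + 27 = 98): d = {'x': 37, 'y': 34, 'z': 27, 'total': 98}

{'x': 37, 'y': 34, 'z': 27, 'total': 98}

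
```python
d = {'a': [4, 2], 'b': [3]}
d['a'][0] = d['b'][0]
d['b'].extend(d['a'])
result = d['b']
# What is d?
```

After line 1: d = {'a': [4, 2], 'b': [3]}
After line 2 (a[0] = b[0] = 3): d = {'a': [3, 2], 'b': [3]}
After line 3 (b.extend(a) appends [3, 2]): d = {'a': [3, 2], 'b': [3, 3, 2]}
After line 4: result = d['b'] = [3, 3, 2]

{'a': [3, 2], 'b': [3, 3, 2]}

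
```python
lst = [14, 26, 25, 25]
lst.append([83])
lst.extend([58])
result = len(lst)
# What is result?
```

After line 1: lst = [14, 26, 25, 25]
After line 2 (append adds [83] as single element): lst = [14, 26, 25, 25, [83]]
After line 3 (extend unpacks [58], adds 58): lst = [14, 26, 25, 25, [83], 58]
After line 4: result = len(lst) = 6

6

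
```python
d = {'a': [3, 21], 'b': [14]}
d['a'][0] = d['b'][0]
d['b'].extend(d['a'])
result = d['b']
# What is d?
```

After line 1: d = {'a': [3, 21], 'b': [14]}
After line 2 (a[0] = b[0] = 14): d = {'a': [14, 21], 'b': [14]}
After line 3 (b.extend(a) appends [14, 21]): d = {'a': [14, 21], 'b': [14, 14, 21]}
After line 4: result = d['b'] = [14, 14, 21]

{'a': [14, 21], 'b': [14, 14, 21]}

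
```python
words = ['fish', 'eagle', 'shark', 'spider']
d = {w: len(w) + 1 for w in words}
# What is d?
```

{'fish': 5, 'eagle': 6, 'shark': 6, 'spider': 7}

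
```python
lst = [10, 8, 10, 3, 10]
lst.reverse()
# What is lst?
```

[10, 3, 10, 8, 10]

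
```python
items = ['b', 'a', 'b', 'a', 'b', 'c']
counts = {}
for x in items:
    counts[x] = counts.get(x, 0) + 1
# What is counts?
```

Initial: counts = {}, items = ['b', 'a', 'b', 'a', 'b', 'c']
See 'b': counts = {'b': 1}
See 'a': counts = {'b': 1, 'a': 1}
See 'b': counts = {'b': 2, 'a': 1}
See 'a': counts = {'b': 2, 'a': 2}
See 'b': counts = {'b': 3, 'a': 2}
See 'c': counts = {'b': 3, 'a': 2, 'c': 1}

{'b': 3, 'a': 2, 'c': 1}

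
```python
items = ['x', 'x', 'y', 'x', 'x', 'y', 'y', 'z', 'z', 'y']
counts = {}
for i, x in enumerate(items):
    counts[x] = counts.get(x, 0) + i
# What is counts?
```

Initial: counts = {}, items = ['x', 'x', 'y', 'x', 'x', 'y', 'y', 'z', 'z', 'y']
i=0, x='x': counts = {'x': 0}
i=1, x='x': counts = {'x': 1}
i=2, x='y': counts = {'x': 1, 'y': 2}
i=3, x='x': counts = {'x': 4, 'y': 2}
i=4, x='x': counts = {'x': 8, 'y': 2}
i=5, x='y': counts = {'x': 8, 'y': 7}
i=6, x='y': counts = {'x': 8, 'y': 13}
i=7, x='z': counts = {'x': 8, 'y': 13, 'z': 7}
i=8, x='z': counts = {'x': 8, 'y': 13, 'z': 15}
i=9, x='y': counts = {'x': 8, 'y': 22, 'z': 15}

{'x': 8, 'y': 22, 'z': 15}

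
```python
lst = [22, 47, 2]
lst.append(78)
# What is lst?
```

[22, 47, 2, 78]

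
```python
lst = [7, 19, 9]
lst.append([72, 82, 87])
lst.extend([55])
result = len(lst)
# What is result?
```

After line 1: lst = [7, 19, 9]
After line 2 (append adds [72, 82, 87] as single element): lst = [7, 19, 9, [72, 82, 87]]
After line 3 (extend unpacks [55], adds 55): lst = [7, 19, 9, [72, 82, 87], 55]
After line 4: result = len(lst) = 5

5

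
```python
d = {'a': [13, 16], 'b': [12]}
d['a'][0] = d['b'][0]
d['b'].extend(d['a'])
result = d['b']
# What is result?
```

After line 1: d = {'a': [13, 16], 'b': [12]}
After line 2 (a[0] = b[0] = 12): d = {'a': [12, 16], 'b': [12]}
After line 3 (b.extend(a) appends [12, 16]): d = {'a': [12, 16], 'b': [12, 12, 16]}
After line 4: result = d['b'] = [12, 12, 16]

[12, 12, 16]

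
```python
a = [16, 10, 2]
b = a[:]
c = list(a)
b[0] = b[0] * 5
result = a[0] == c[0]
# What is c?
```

After line 1: a = [16, 10, 2]
After line 2 (b = a[:], copy): a = [16, 10, 2], b = [16, 10, 2]
After line 3 (c = list(a) is a copy, new object): c = [16, 10, 2]
After line 4 (b[0] = 16 * 5 = 80; only b mutates (copy)): a = [16, 10, 2], b = [80, 10, 2], c = [16, 10, 2]
After line 5 (a[0] = 16, c[0] = 16; result = True)

[16, 10, 2]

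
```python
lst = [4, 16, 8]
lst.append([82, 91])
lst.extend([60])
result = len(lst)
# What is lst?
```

After line 1: lst = [4, 16, 8]
After line 2 (append adds [82, 91] as single element): lst = [4, 16, 8, [82, 91]]
After line 3 (extend unpacks [60], adds 60): lst = [4, 16, 8, [82, 91], 60]
After line 4: result = len(lst) = 5

[4, 16, 8, [82, 91], 60]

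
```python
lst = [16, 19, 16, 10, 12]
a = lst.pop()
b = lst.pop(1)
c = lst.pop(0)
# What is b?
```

After line 1: lst = [16, 19, 16, 10, 12]
After line 2 (pop() -> a = 12): lst = [16, 19, 16, 10]
After line 3 (pop(1) -> b = 19): lst = [16, 16, 10]
After line 4 (pop(0) -> c = 16): lst = [16, 10]

19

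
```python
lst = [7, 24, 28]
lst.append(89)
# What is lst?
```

[7, 24, 28, 89]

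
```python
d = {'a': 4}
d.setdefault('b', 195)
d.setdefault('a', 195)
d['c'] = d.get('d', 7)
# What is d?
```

After line 1: d = {'a': 4}
After line 2 (setdefault adds 'b'=195): d = {'a': 4, 'b': 195}
After line 3 (setdefault 'a' no-op, already exists): d = {'a': 4, 'b': 195}
After line 4 (get('d', 7) returns default since 'd' not in d): d = {'a': 4, 'b': 195, 'c': 7}

{'a': 4, 'b': 195, 'c': 7}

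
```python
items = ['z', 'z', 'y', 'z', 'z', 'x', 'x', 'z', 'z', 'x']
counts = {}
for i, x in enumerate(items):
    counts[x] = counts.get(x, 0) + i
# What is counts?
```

Initial: counts = {}, items = ['z', 'z', 'y', 'z', 'z', 'x', 'x', 'z', 'z', 'x']
i=0, x='z': counts = {'z': 0}
i=1, x='z': counts = {'z': 1}
i=2, x='y': counts = {'z': 1, 'y': 2}
i=3, x='z': counts = {'z': 4, 'y': 2}
i=4, x='z': counts = {'z': 8, 'y': 2}
i=5, x='x': counts = {'z': 8, 'y': 2, 'x': 5}
i=6, x='x': counts = {'z': 8, 'y': 2, 'x': 11}
i=7, x='z': counts = {'z': 15, 'y': 2, 'x': 11}
i=8, x='z': counts = {'z': 23, 'y': 2, 'x': 11}
i=9, x='x': counts = {'z': 23, 'y': 2, 'x': 20}

{'z': 23, 'y': 2, 'x': 20}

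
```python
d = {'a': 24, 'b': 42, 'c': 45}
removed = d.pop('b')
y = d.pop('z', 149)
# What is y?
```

After line 1: d = {'a': 24, 'b': 42, 'c': 45}
After line 2 (pop 'b' returns 42): d = {'a': 24, 'c': 45}, removed = 42
After line 3 (pop 'z' missing, returns default 149): d = {'a': 24, 'c': 45}, y = 149

149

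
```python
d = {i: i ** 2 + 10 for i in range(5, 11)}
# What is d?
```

{5: 35, 6: 46, 7: 59, 8: 74, 9: 91, 10: 110}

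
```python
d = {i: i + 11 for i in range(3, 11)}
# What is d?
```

{3: 14, 4: 15, 5: 16, 6: 17, 7: 18, 8: 19, 9: 20, 10: 21}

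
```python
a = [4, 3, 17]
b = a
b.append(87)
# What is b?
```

After line 1: a = [4, 3, 17]
After line 2 (b = a is an alias, same object): a = [4, 3, 17], b = [4, 3, 17]
After line 3 (b.append mutates the shared list): a = [4, 3, 17, 87], b = [4, 3, 17, 87]

[4, 3, 17, 87]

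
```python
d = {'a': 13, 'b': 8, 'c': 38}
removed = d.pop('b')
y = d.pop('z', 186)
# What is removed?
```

After line 1: d = {'a': 13, 'b': 8, 'c': 38}
After line 2 (pop 'b' returns 8): d = {'a': 13, 'c': 38}, removed = 8
After line 3 (pop 'z' missing, returns default 186): d = {'a': 13, 'c': 38}, y = 186

8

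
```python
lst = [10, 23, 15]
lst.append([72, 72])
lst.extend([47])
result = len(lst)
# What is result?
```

After line 1: lst = [10, 23, 15]
After line 2 (append adds [72, 72] as single element): lst = [10, 23, 15, [72, 72]]
After line 3 (extend unpacks [47], adds 47): lst = [10, 23, 15, [72, 72], 47]
After line 4: result = len(lst) = 5

5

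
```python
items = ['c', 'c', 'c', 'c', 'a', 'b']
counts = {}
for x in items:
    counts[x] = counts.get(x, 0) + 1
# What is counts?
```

Initial: counts = {}, items = ['c', 'c', 'c', 'c', 'a', 'b']
See 'c': counts = {'c': 1}
See 'c': counts = {'c': 2}
See 'c': counts = {'c': 3}
See 'c': counts = {'c': 4}
See 'a': counts = {'c': 4, 'a': 1}
See 'b': counts = {'c': 4, 'a': 1, 'b': 1}

{'c': 4, 'a': 1, 'b': 1}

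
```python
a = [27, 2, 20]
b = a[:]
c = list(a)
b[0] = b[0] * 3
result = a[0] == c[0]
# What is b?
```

After line 1: a = [27, 2, 20]
After line 2 (b = a[:], copy): a = [27, 2, 20], b = [27, 2, 20]
After line 3 (c = list(a) is a copy, new object): c = [27, 2, 20]
After line 4 (b[0] = 27 * 3 = 81; only b mutates (copy)): a = [27, 2, 20], b = [81, 2, 20], c = [27, 2, 20]
After line 5 (a[0] = 27, c[0] = 27; result = True)

[81, 2, 20]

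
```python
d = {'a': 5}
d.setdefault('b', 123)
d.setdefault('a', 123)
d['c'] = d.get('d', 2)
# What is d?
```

After line 1: d = {'a': 5}
After line 2 (setdefault adds 'b'=123): d = {'a': 5, 'b': 123}
After line 3 (setdefault 'a' no-op, already exists): d = {'a': 5, 'b': 123}
After line 4 (get('d', 2) returns default since 'd' not in d): d = {'a': 5, 'b': 123, 'c': 2}

{'a': 5, 'b': 123, 'c': 2}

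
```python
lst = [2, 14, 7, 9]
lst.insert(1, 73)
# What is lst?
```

[2, 73, 14, 7, 9]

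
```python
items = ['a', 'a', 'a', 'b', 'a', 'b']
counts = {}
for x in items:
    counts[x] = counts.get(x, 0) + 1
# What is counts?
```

Initial: counts = {}, items = ['a', 'a', 'a', 'b', 'a', 'b']
See 'a': counts = {'a': 1}
See 'a': counts = {'a': 2}
See 'a': counts = {'a': 3}
See 'b': counts = {'a': 3, 'b': 1}
See 'a': counts = {'a': 4, 'b': 1}
See 'b': counts = {'a': 4, 'b': 2}

{'a': 4, 'b': 2}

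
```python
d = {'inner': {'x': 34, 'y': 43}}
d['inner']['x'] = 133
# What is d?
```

After line 1: d = {'inner': {'x': 34, 'y': 43}}
After line 2 (inner x overwritten): d = {'inner': {'x': 133, 'y': 43}}

{'inner': {'x': 133, 'y': 43}}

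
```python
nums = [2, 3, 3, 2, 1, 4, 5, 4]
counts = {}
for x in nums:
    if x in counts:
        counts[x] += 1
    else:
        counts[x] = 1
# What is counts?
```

Initial: counts = {}, nums = [2, 3, 3, 2, 1, 4, 5, 4]
See 2: counts = {2: 1}
See 3: counts = {2: 1, 3: 1}
See 3: counts = {2: 1, 3: 2}
See 2: counts = {2: 2, 3: 2}
See 1: counts = {2: 2, 3: 2, 1: 1}
See 4: counts = {2: 2, 3: 2, 1: 1, 4: 1}
See 5: counts = {2: 2, 3: 2, 1: 1, 4: 1, 5: 1}
See 4: counts = {2: 2, 3: 2, 1: 1, 4: 2, 5: 1}

{2: 2, 3: 2, 1: 1, 4: 2, 5: 1}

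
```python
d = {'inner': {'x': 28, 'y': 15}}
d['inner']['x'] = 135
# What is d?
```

After line 1: d = {'inner': {'x': 28, 'y': 15}}
After line 2 (inner x overwritten): d = {'inner': {'x': 135, 'y': 15}}

{'inner': {'x': 135, 'y': 15}}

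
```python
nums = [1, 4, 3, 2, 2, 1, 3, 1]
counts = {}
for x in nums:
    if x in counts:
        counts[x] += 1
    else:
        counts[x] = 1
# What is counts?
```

Initial: counts = {}, nums = [1, 4, 3, 2, 2, 1, 3, 1]
See 1: counts = {1: 1}
See 4: counts = {1: 1, 4: 1}
See 3: counts = {1: 1, 4: 1, 3: 1}
See 2: counts = {1: 1, 4: 1, 3: 1, 2: 1}
See 2: counts = {1: 1, 4: 1, 3: 1, 2: 2}
See 1: counts = {1: 2, 4: 1, 3: 1, 2: 2}
See 3: counts = {1: 2, 4: 1, 3: 2, 2: 2}
See 1: counts = {1: 3, 4: 1, 3: 2, 2: 2}

{1: 3, 4: 1, 3: 2, 2: 2}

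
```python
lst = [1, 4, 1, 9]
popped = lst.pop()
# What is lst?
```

[1, 4, 1]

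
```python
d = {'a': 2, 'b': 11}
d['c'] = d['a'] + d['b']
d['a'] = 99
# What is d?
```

After line 1: d = {'a': 2, 'b': 11}
After line 2 (d['c'] = 2 + 11): d = {'a': 2, 'b': 11, 'c': 13}
After line 3: d = {'a': 99, 'b': 11, 'c': 13}

{'a': 99, 'b': 11, 'c': 13}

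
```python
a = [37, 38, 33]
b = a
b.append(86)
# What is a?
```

After line 1: a = [37, 38, 33]
After line 2 (b = a is an alias, same object): a = [37, 38, 33], b = [37, 38, 33]
After line 3 (b.append mutates the shared list): a = [37, 38, 33, 86], b = [37, 38, 33, 86]

[37, 38, 33, 86]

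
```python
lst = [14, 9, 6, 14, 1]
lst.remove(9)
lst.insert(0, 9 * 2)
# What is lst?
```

After line 1: lst = [14, 9, 6, 14, 1]
After line 2 (remove first 9): lst = [14, 6, 14, 1]
After line 3 (insert 18 at index 0): lst = [18, 14, 6, 14, 1]

[18, 14, 6, 14, 1]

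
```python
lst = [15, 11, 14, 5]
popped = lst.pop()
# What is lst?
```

[15, 11, 14]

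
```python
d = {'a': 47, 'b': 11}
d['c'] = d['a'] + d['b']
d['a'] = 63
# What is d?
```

After line 1: d = {'a': 47, 'b': 11}
After line 2 (d['c'] = 47 + 11): d = {'a': 47, 'b': 11, 'c': 58}
After line 3: d = {'a': 63, 'b': 11, 'c': 58}

{'a': 63, 'b': 11, 'c': 58}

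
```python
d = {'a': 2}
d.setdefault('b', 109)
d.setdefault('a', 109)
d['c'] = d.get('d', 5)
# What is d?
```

After line 1: d = {'a': 2}
After line 2 (setdefault adds 'b'=109): d = {'a': 2, 'b': 109}
After line 3 (setdefault 'a' no-op, already exists): d = {'a': 2, 'b': 109}
After line 4 (get('d', 5) returns default since 'd' not in d): d = {'a': 2, 'b': 109, 'c': 5}

{'a': 2, 'b': 109, 'c': 5}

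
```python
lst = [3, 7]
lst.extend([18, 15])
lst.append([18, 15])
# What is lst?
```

After line 1: lst = [3, 7]
After line 2 (extend unpacks [18, 15]): lst = [3, 7, 18, 15]
After line 3 (append adds [18, 15] as single element): lst = [3, 7, 18, 15, [18, 15]]

[3, 7, 18, 15, [18, 15]]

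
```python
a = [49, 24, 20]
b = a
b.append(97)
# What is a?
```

After line 1: a = [49, 24, 20]
After line 2 (b = a is an alias, same object): a = [49, 24, 20], b = [49, 24, 20]
After line 3 (b.append mutates the shared list): a = [49, 24, 20, 97], b = [49, 24, 20, 97]

[49, 24, 20, 97]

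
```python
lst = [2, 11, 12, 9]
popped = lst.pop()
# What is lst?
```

[2, 11, 12]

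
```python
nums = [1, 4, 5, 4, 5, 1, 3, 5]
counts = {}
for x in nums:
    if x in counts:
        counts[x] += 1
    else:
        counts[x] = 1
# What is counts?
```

Initial: counts = {}, nums = [1, 4, 5, 4, 5, 1, 3, 5]
See 1: counts = {1: 1}
See 4: counts = {1: 1, 4: 1}
See 5: counts = {1: 1, 4: 1, 5: 1}
See 4: counts = {1: 1, 4: 2, 5: 1}
See 5: counts = {1: 1, 4: 2, 5: 2}
See 1: counts = {1: 2, 4: 2, 5: 2}
See 3: counts = {1: 2, 4: 2, 5: 2, 3: 1}
See 5: counts = {1: 2, 4: 2, 5: 3, 3: 1}

{1: 2, 4: 2, 5: 3, 3: 1}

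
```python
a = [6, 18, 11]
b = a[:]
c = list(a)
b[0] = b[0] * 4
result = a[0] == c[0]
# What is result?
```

After line 1: a = [6, 18, 11]
After line 2 (b = a[:], copy): a = [6, 18, 11], b = [6, 18, 11]
After line 3 (c = list(a) is a copy, new object): c = [6, 18, 11]
After line 4 (b[0] = 6 * 4 = 24; only b mutates (copy)): a = [6, 18, 11], b = [24, 18, 11], c = [6, 18, 11]
After line 5 (a[0] = 6, c[0] = 6; result = True)

True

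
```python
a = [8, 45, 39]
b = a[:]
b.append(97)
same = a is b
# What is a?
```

After line 1: a = [8, 45, 39]
After line 2 (b = a[:] is a shallow copy, new object): a = [8, 45, 39], b = [8, 45, 39]
After line 3 (append only mutates b): a = [8, 45, 39], b = [8, 45, 39, 97]
After line 4 (same = a is b; different objects -> False): same = False

[8, 45, 39]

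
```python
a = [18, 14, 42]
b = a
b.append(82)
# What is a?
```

After line 1: a = [18, 14, 42]
After line 2 (b = a is an alias, same object): a = [18, 14, 42], b = [18, 14, 42]
After line 3 (b.append mutates the shared list): a = [18, 14, 42, 82], b = [18, 14, 42, 82]

[18, 14, 42, 82]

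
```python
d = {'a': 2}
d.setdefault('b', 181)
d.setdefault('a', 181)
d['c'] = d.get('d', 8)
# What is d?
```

After line 1: d = {'a': 2}
After line 2 (setdefault adds 'b'=181): d = {'a': 2, 'b': 181}
After line 3 (setdefault 'a' no-op, already exists): d = {'a': 2, 'b': 181}
After line 4 (get('d', 8) returns default since 'd' not in d): d = {'a': 2, 'b': 181, 'c': 8}

{'a': 2, 'b': 181, 'c': 8}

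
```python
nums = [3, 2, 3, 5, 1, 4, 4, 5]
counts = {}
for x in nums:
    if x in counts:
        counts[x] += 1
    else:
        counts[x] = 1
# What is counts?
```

Initial: counts = {}, nums = [3, 2, 3, 5, 1, 4, 4, 5]
See 3: counts = {3: 1}
See 2: counts = {3: 1, 2: 1}
See 3: counts = {3: 2, 2: 1}
See 5: counts = {3: 2, 2: 1, 5: 1}
See 1: counts = {3: 2, 2: 1, 5: 1, 1: 1}
See 4: counts = {3: 2, 2: 1, 5: 1, 1: 1, 4: 1}
See 4: counts = {3: 2, 2: 1, 5: 1, 1: 1, 4: 2}
See 5: counts = {3: 2, 2: 1, 5: 2, 1: 1, 4: 2}

{3: 2, 2: 1, 5: 2, 1: 1, 4: 2}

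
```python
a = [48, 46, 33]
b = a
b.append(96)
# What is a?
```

After line 1: a = [48, 46, 33]
After line 2 (b = a is an alias, same object): a = [48, 46, 33], b = [48, 46, 33]
After line 3 (b.append mutates the shared list): a = [48, 46, 33, 96], b = [48, 46, 33, 96]

[48, 46, 33, 96]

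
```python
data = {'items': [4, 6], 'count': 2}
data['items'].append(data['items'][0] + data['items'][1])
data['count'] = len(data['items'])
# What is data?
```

After line 1: data = {'items': [4, 6], 'count': 2}
After line 2 (append 4 + 6 = 10): data = {'items': [4, 6, 10], 'count': 2}
After line 3 (count = len(items) = 3): data = {'items': [4, 6, 10], 'count': 3}

{'items': [4, 6, 10], 'count': 3}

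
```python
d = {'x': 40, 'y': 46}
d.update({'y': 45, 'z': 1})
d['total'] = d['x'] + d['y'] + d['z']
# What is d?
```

After line 1: d = {'x': 40, 'y': 46}
After line 2 (y overwritten, z added): d = {'x': 40, 'y': 45, 'z': 1}
After line 3 (total = 40 + 45 + 1 = 86): d = {'x': 40, 'y': 45, 'z': 1, 'total': 86}

{'x': 40, 'y': 45, 'z': 1, 'total': 86}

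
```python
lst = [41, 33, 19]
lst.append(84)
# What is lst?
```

[41, 33, 19, 84]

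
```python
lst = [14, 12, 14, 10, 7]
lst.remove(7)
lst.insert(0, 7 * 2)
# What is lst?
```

After line 1: lst = [14, 12, 14, 10, 7]
After line 2 (remove first 7): lst = [14, 12, 14, 10]
After line 3 (insert 14 at index 0): lst = [14, 14, 12, 14, 10]

[14, 14, 12, 14, 10]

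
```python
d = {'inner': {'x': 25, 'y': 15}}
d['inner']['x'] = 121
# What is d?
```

After line 1: d = {'inner': {'x': 25, 'y': 15}}
After line 2 (inner x overwritten): d = {'inner': {'x': 121, 'y': 15}}

{'inner': {'x': 121, 'y': 15}}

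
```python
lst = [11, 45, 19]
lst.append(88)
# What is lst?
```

[11, 45, 19, 88]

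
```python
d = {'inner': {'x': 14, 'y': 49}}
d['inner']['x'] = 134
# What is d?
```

After line 1: d = {'inner': {'x': 14, 'y': 49}}
After line 2 (inner x overwritten): d = {'inner': {'x': 134, 'y': 49}}

{'inner': {'x': 134, 'y': 49}}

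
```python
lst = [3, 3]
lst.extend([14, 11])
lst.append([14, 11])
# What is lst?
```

After line 1: lst = [3, 3]
After line 2 (extend unpacks [14, 11]): lst = [3, 3, 14, 11]
After line 3 (append adds [14, 11] as single element): lst = [3, 3, 14, 11, [14, 11]]

[3, 3, 14, 11, [14, 11]]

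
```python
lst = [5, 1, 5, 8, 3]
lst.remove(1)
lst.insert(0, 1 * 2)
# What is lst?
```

After line 1: lst = [5, 1, 5, 8, 3]
After line 2 (remove first 1): lst = [5, 5, 8, 3]
After line 3 (insert 2 at index 0): lst = [2, 5, 5, 8, 3]

[2, 5, 5, 8, 3]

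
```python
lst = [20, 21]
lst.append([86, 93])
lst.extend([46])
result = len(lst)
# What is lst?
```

After line 1: lst = [20, 21]
After line 2 (append adds [86, 93] as single element): lst = [20, 21, [86, 93]]
After line 3 (extend unpacks [46], adds 46): lst = [20, 21, [86, 93], 46]
After line 4: result = len(lst) = 4

[20, 21, [86, 93], 46]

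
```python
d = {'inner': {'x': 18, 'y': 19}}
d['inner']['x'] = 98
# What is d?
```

After line 1: d = {'inner': {'x': 18, 'y': 19}}
After line 2 (inner x overwritten): d = {'inner': {'x': 98, 'y': 19}}

{'inner': {'x': 98, 'y': 19}}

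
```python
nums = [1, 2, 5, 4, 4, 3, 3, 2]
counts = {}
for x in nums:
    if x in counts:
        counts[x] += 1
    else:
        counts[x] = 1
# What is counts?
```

Initial: counts = {}, nums = [1, 2, 5, 4, 4, 3, 3, 2]
See 1: counts = {1: 1}
See 2: counts = {1: 1, 2: 1}
See 5: counts = {1: 1, 2: 1, 5: 1}
See 4: counts = {1: 1, 2: 1, 5: 1, 4: 1}
See 4: counts = {1: 1, 2: 1, 5: 1, 4: 2}
See 3: counts = {1: 1, 2: 1, 5: 1, 4: 2, 3: 1}
See 3: counts = {1: 1, 2: 1, 5: 1, 4: 2, 3: 2}
See 2: counts = {1: 1, 2: 2, 5: 1, 4: 2, 3: 2}

{1: 1, 2: 2, 5: 1, 4: 2, 3: 2}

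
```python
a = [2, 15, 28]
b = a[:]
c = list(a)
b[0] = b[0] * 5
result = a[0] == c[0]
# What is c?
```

After line 1: a = [2, 15, 28]
After line 2 (b = a[:], copy): a = [2, 15, 28], b = [2, 15, 28]
After line 3 (c = list(a) is a copy, new object): c = [2, 15, 28]
After line 4 (b[0] = 2 * 5 = 10; only b mutates (copy)): a = [2, 15, 28], b = [10, 15, 28], c = [2, 15, 28]
After line 5 (a[0] = 2, c[0] = 2; result = True)

[2, 15, 28]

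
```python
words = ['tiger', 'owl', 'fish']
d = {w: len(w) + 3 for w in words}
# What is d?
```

{'tiger': 8, 'owl': 6, 'fish': 7}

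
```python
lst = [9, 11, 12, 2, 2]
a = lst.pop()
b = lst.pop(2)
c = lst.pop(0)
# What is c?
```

After line 1: lst = [9, 11, 12, 2, 2]
After line 2 (pop() -> a = 2): lst = [9, 11, 12, 2]
After line 3 (pop(2) -> b = 12): lst = [9, 11, 2]
After line 4 (pop(0) -> c = 9): lst = [11, 2]

9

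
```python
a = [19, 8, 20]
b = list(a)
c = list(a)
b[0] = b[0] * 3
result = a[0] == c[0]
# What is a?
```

After line 1: a = [19, 8, 20]
After line 2 (b = list(a), copy): a = [19, 8, 20], b = [19, 8, 20]
After line 3 (c = list(a) is a copy, new object): c = [19, 8, 20]
After line 4 (b[0] = 19 * 3 = 57; only b mutates (copy)): a = [19, 8, 20], b = [57, 8, 20], c = [19, 8, 20]
After line 5 (a[0] = 19, c[0] = 19; result = True)

[19, 8, 20]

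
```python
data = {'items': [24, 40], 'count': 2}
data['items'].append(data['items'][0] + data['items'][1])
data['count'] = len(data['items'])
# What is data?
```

After line 1: data = {'items': [24, 40], 'count': 2}
After line 2 (append 24 + 40 = 64): data = {'items': [24, 40, 64], 'count': 2}
After line 3 (count = len(items) = 3): data = {'items': [24, 40, 64], 'count': 3}

{'items': [24, 40, 64], 'count': 3}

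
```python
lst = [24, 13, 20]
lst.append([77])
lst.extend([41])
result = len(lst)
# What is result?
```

After line 1: lst = [24, 13, 20]
After line 2 (append adds [77] as single element): lst = [24, 13, 20, [77]]
After line 3 (extend unpacks [41], adds 41): lst = [24, 13, 20, [77], 41]
After line 4: result = len(lst) = 5

5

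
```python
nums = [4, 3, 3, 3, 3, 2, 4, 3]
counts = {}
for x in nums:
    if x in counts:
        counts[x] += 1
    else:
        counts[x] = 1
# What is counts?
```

Initial: counts = {}, nums = [4, 3, 3, 3, 3, 2, 4, 3]
See 4: counts = {4: 1}
See 3: counts = {4: 1, 3: 1}
See 3: counts = {4: 1, 3: 2}
See 3: counts = {4: 1, 3: 3}
See 3: counts = {4: 1, 3: 4}
See 2: counts = {4: 1, 3: 4, 2: 1}
See 4: counts = {4: 2, 3: 4, 2: 1}
See 3: counts = {4: 2, 3: 5, 2: 1}

{4: 2, 3: 5, 2: 1}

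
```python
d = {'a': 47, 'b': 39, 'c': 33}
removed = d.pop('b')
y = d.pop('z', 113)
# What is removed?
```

After line 1: d = {'a': 47, 'b': 39, 'c': 33}
After line 2 (pop 'b' returns 39): d = {'a': 47, 'c': 33}, removed = 39
After line 3 (pop 'z' missing, returns default 113): d = {'a': 47, 'c': 33}, y = 113

39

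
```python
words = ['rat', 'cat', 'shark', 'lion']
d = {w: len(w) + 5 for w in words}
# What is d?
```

{'rat': 8, 'cat': 8, 'shark': 10, 'lion': 9}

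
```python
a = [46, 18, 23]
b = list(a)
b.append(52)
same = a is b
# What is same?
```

After line 1: a = [46, 18, 23]
After line 2 (b = list(a) is a shallow copy, new object): a = [46, 18, 23], b = [46, 18, 23]
After line 3 (append only mutates b): a = [46, 18, 23], b = [46, 18, 23, 52]
After line 4 (same = a is b; different objects -> False): same = False

False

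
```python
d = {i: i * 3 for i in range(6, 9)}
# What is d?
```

{6: 18, 7: 21, 8: 24}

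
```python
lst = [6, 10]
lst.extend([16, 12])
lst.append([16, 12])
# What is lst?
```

After line 1: lst = [6, 10]
After line 2 (extend unpacks [16, 12]): lst = [6, 10, 16, 12]
After line 3 (append adds [16, 12] as single element): lst = [6, 10, 16, 12, [16, 12]]

[6, 10, 16, 12, [16, 12]]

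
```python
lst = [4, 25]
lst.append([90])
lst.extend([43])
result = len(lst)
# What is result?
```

After line 1: lst = [4, 25]
After line 2 (append adds [90] as single element): lst = [4, 25, [90]]
After line 3 (extend unpacks [43], adds 43): lst = [4, 25, [90], 43]
After line 4: result = len(lst) = 4

4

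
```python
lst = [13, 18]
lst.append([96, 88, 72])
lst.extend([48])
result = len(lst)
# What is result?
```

After line 1: lst = [13, 18]
After line 2 (append adds [96, 88, 72] as single element): lst = [13, 18, [96, 88, 72]]
After line 3 (extend unpacks [48], adds 48): lst = [13, 18, [96, 88, 72], 48]
After line 4: result = len(lst) = 4

4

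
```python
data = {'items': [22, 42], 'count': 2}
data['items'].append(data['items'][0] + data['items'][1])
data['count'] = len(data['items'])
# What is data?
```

After line 1: data = {'items': [22, 42], 'count': 2}
After line 2 (append 22 + 42 = 64): data = {'items': [22, 42, 64], 'count': 2}
After line 3 (count = len(items) = 3): data = {'items': [22, 42, 64], 'count': 3}

{'items': [22, 42, 64], 'count': 3}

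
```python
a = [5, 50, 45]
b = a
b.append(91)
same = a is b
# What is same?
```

After line 1: a = [5, 50, 45]
After line 2 (b = a is an alias, same object): a = [5, 50, 45], b = [5, 50, 45]
After line 3 (b.append mutates the shared list): a = [5, 50, 45, 91], b = [5, 50, 45, 91]
After line 4 (same = a is b; same object -> True): same = True

True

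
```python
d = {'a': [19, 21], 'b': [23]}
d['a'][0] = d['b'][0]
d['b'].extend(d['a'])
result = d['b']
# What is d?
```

After line 1: d = {'a': [19, 21], 'b': [23]}
After line 2 (a[0] = b[0] = 23): d = {'a': [23, 21], 'b': [23]}
After line 3 (b.extend(a) appends [23, 21]): d = {'a': [23, 21], 'b': [23, 23, 21]}
After line 4: result = d['b'] = [23, 23, 21]

{'a': [23, 21], 'b': [23, 23, 21]}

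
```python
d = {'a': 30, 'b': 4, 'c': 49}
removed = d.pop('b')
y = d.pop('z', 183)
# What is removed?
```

After line 1: d = {'a': 30, 'b': 4, 'c': 49}
After line 2 (pop 'b' returns 4): d = {'a': 30, 'c': 49}, removed = 4
After line 3 (pop 'z' missing, returns default 183): d = {'a': 30, 'c': 49}, y = 183

4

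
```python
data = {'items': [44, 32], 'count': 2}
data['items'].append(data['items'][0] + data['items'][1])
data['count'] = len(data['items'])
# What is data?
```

After line 1: data = {'items': [44, 32], 'count': 2}
After line 2 (append 44 + 32 = 76): data = {'items': [44, 32, 76], 'count': 2}
After line 3 (count = len(items) = 3): data = {'items': [44, 32, 76], 'count': 3}

{'items': [44, 32, 76], 'count': 3}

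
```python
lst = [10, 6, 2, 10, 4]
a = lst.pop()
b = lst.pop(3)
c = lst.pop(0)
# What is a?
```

After line 1: lst = [10, 6, 2, 10, 4]
After line 2 (pop() -> a = 4): lst = [10, 6, 2, 10]
After line 3 (pop(3) -> b = 10): lst = [10, 6, 2]
After line 4 (pop(0) -> c = 10): lst = [6, 2]

4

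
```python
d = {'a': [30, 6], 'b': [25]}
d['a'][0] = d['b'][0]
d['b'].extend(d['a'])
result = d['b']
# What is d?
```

After line 1: d = {'a': [30, 6], 'b': [25]}
After line 2 (a[0] = b[0] = 25): d = {'a': [25, 6], 'b': [25]}
After line 3 (b.extend(a) appends [25, 6]): d = {'a': [25, 6], 'b': [25, 25, 6]}
After line 4: result = d['b'] = [25, 25, 6]

{'a': [25, 6], 'b': [25, 25, 6]}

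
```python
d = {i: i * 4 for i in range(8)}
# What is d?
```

{0: 0, 1: 4, 2: 8, 3: 12, 4: 16, 5: 20, 6: 24, 7: 28}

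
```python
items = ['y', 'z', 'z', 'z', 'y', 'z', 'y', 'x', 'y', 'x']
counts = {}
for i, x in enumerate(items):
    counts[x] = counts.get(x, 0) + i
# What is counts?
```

Initial: counts = {}, items = ['y', 'z', 'z', 'z', 'y', 'z', 'y', 'x', 'y', 'x']
i=0, x='y': counts = {'y': 0}
i=1, x='z': counts = {'y': 0, 'z': 1}
i=2, x='z': counts = {'y': 0, 'z': 3}
i=3, x='z': counts = {'y': 0, 'z': 6}
i=4, x='y': counts = {'y': 4, 'z': 6}
i=5, x='z': counts = {'y': 4, 'z': 11}
i=6, x='y': counts = {'y': 10, 'z': 11}
i=7, x='x': counts = {'y': 10, 'z': 11, 'x': 7}
i=8, x='y': counts = {'y': 18, 'z': 11, 'x': 7}
i=9, x='x': counts = {'y': 18, 'z': 11, 'x': 16}

{'y': 18, 'z': 11, 'x': 16}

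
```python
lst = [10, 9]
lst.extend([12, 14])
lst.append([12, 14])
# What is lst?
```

After line 1: lst = [10, 9]
After line 2 (extend unpacks [12, 14]): lst = [10, 9, 12, 14]
After line 3 (append adds [12, 14] as single element): lst = [10, 9, 12, 14, [12, 14]]

[10, 9, 12, 14, [12, 14]]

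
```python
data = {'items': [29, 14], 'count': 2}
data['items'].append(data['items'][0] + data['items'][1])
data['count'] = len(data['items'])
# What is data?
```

After line 1: data = {'items': [29, 14], 'count': 2}
After line 2 (append 29 + 14 = 43): data = {'items': [29, 14, 43], 'count': 2}
After line 3 (count = len(items) = 3): data = {'items': [29, 14, 43], 'count': 3}

{'items': [29, 14, 43], 'count': 3}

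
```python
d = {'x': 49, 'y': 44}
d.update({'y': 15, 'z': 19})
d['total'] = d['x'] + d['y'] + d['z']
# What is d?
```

After line 1: d = {'x': 49, 'y': 44}
After line 2 (y overwritten, z added): d = {'x': 49, 'y': 15, 'z': 19}
After line 3 (total = 49 + 15 + 19 = 83): d = {'x': 49, 'y': 15, 'z': 19, 'total': 83}

{'x': 49, 'y': 15, 'z': 19, 'total': 83}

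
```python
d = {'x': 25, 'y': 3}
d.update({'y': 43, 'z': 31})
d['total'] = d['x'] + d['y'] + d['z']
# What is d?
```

After line 1: d = {'x': 25, 'y': 3}
After line 2 (y overwritten, z added): d = {'x': 25, 'y': 43, 'z': 31}
After line 3 (total = 25 + 43 + 31 = 99): d = {'x': 25, 'y': 43, 'z': 31, 'total': 99}

{'x': 25, 'y': 43, 'z': 31, 'total': 99}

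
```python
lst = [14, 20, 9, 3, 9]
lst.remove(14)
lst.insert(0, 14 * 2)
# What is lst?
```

After line 1: lst = [14, 20, 9, 3, 9]
After line 2 (remove first 14): lst = [20, 9, 3, 9]
After line 3 (insert 28 at index 0): lst = [28, 20, 9, 3, 9]

[28, 20, 9, 3, 9]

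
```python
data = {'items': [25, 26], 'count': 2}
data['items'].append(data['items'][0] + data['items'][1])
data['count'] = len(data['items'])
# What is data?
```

After line 1: data = {'items': [25, 26], 'count': 2}
After line 2 (append 25 + 26 = 51): data = {'items': [25, 26, 51], 'count': 2}
After line 3 (count = len(items) = 3): data = {'items': [25, 26, 51], 'count': 3}

{'items': [25, 26, 51], 'count': 3}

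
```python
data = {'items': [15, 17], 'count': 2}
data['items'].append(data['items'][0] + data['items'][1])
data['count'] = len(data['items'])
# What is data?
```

After line 1: data = {'items': [15, 17], 'count': 2}
After line 2 (append 15 + 17 = 32): data = {'items': [15, 17, 32], 'count': 2}
After line 3 (count = len(items) = 3): data = {'items': [15, 17, 32], 'count': 3}

{'items': [15, 17, 32], 'count': 3}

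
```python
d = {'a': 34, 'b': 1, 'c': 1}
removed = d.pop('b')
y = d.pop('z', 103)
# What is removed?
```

After line 1: d = {'a': 34, 'b': 1, 'c': 1}
After line 2 (pop 'b' returns 1): d = {'a': 34, 'c': 1}, removed = 1
After line 3 (pop 'z' missing, returns default 103): d = {'a': 34, 'c': 1}, y = 103

1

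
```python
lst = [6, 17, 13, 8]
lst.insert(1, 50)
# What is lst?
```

[6, 50, 17, 13, 8]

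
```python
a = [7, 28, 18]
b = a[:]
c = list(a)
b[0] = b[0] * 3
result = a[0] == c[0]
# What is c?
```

After line 1: a = [7, 28, 18]
After line 2 (b = a[:], copy): a = [7, 28, 18], b = [7, 28, 18]
After line 3 (c = list(a) is a copy, new object): c = [7, 28, 18]
After line 4 (b[0] = 7 * 3 = 21; only b mutates (copy)): a = [7, 28, 18], b = [21, 28, 18], c = [7, 28, 18]
After line 5 (a[0] = 7, c[0] = 7; result = True)

[7, 28, 18]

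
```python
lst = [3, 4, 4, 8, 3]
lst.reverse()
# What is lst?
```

[3, 8, 4, 4, 3]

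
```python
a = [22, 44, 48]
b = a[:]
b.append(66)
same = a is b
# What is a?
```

After line 1: a = [22, 44, 48]
After line 2 (b = a[:] is a shallow copy, new object): a = [22, 44, 48], b = [22, 44, 48]
After line 3 (append only mutates b): a = [22, 44, 48], b = [22, 44, 48, 66]
After line 4 (same = a is b; different objects -> False): same = False

[22, 44, 48]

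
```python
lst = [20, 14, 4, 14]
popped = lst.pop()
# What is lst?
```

[20, 14, 4]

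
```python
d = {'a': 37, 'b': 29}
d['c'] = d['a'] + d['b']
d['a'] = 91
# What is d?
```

After line 1: d = {'a': 37, 'b': 29}
After line 2 (d['c'] = 37 + 29): d = {'a': 37, 'b': 29, 'c': 66}
After line 3: d = {'a': 91, 'b': 29, 'c': 66}

{'a': 91, 'b': 29, 'c': 66}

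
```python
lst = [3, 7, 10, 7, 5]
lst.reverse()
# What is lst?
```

[5, 7, 10, 7, 3]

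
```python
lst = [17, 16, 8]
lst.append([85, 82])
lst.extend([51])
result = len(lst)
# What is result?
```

After line 1: lst = [17, 16, 8]
After line 2 (append adds [85, 82] as single element): lst = [17, 16, 8, [85, 82]]
After line 3 (extend unpacks [51], adds 51): lst = [17, 16, 8, [85, 82], 51]
After line 4: result = len(lst) = 5

5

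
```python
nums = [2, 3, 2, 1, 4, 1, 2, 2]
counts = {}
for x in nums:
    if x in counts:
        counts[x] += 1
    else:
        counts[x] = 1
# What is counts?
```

Initial: counts = {}, nums = [2, 3, 2, 1, 4, 1, 2, 2]
See 2: counts = {2: 1}
See 3: counts = {2: 1, 3: 1}
See 2: counts = {2: 2, 3: 1}
See 1: counts = {2: 2, 3: 1, 1: 1}
See 4: counts = {2: 2, 3: 1, 1: 1, 4: 1}
See 1: counts = {2: 2, 3: 1, 1: 2, 4: 1}
See 2: counts = {2: 3, 3: 1, 1: 2, 4: 1}
See 2: counts = {2: 4, 3: 1, 1: 2, 4: 1}

{2: 4, 3: 1, 1: 2, 4: 1}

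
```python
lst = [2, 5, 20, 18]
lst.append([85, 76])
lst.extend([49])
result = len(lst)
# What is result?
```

After line 1: lst = [2, 5, 20, 18]
After line 2 (append adds [85, 76] as single element): lst = [2, 5, 20, 18, [85, 76]]
After line 3 (extend unpacks [49], adds 49): lst = [2, 5, 20, 18, [85, 76], 49]
After line 4: result = len(lst) = 6

6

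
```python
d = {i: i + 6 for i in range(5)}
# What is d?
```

{0: 6, 1: 7, 2: 8, 3: 9, 4: 10}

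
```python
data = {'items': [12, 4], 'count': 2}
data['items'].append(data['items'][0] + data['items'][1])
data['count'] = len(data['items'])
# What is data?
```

After line 1: data = {'items': [12, 4], 'count': 2}
After line 2 (append 12 + 4 = 16): data = {'items': [12, 4, 16], 'count': 2}
After line 3 (count = len(items) = 3): data = {'items': [12, 4, 16], 'count': 3}

{'items': [12, 4, 16], 'count': 3}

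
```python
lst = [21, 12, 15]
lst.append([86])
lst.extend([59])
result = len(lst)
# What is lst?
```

After line 1: lst = [21, 12, 15]
After line 2 (append adds [86] as single element): lst = [21, 12, 15, [86]]
After line 3 (extend unpacks [59], adds 59): lst = [21, 12, 15, [86], 59]
After line 4: result = len(lst) = 5

[21, 12, 15, [86], 59]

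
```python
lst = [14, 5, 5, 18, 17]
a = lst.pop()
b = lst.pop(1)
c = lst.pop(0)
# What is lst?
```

After line 1: lst = [14, 5, 5, 18, 17]
After line 2 (pop() -> a = 17): lst = [14, 5, 5, 18]
After line 3 (pop(1) -> b = 5): lst = [14, 5, 18]
After line 4 (pop(0) -> c = 14): lst = [5, 18]

[5, 18]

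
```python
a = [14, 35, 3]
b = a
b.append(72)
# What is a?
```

After line 1: a = [14, 35, 3]
After line 2 (b = a is an alias, same object): a = [14, 35, 3], b = [14, 35, 3]
After line 3 (b.append mutates the shared list): a = [14, 35, 3, 72], b = [14, 35, 3, 72]

[14, 35, 3, 72]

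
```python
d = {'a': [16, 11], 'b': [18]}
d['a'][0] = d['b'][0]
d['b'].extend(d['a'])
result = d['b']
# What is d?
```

After line 1: d = {'a': [16, 11], 'b': [18]}
After line 2 (a[0] = b[0] = 18): d = {'a': [18, 11], 'b': [18]}
After line 3 (b.extend(a) appends [18, 11]): d = {'a': [18, 11], 'b': [18, 18, 11]}
After line 4: result = d['b'] = [18, 18, 11]

{'a': [18, 11], 'b': [18, 18, 11]}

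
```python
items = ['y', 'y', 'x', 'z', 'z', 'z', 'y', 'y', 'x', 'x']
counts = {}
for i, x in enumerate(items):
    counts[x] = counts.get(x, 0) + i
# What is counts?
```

Initial: counts = {}, items = ['y', 'y', 'x', 'z', 'z', 'z', 'y', 'y', 'x', 'x']
i=0, x='y': counts = {'y': 0}
i=1, x='y': counts = {'y': 1}
i=2, x='x': counts = {'y': 1, 'x': 2}
i=3, x='z': counts = {'y': 1, 'x': 2, 'z': 3}
i=4, x='z': counts = {'y': 1, 'x': 2, 'z': 7}
i=5, x='z': counts = {'y': 1, 'x': 2, 'z': 12}
i=6, x='y': counts = {'y': 7, 'x': 2, 'z': 12}
i=7, x='y': counts = {'y': 14, 'x': 2, 'z': 12}
i=8, x='x': counts = {'y': 14, 'x': 10, 'z': 12}
i=9, x='x': counts = {'y': 14, 'x': 19, 'z': 12}

{'y': 14, 'x': 19, 'z': 12}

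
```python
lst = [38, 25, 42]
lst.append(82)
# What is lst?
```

[38, 25, 42, 82]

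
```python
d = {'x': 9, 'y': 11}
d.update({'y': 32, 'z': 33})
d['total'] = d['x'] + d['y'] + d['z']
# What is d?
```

After line 1: d = {'x': 9, 'y': 11}
After line 2 (y overwritten, z added): d = {'x': 9, 'y': 32, 'z': 33}
After line 3 (total = 9 + 32 + 33 = 74): d = {'x': 9, 'y': 32, 'z': 33, 'total': 74}

{'x': 9, 'y': 32, 'z': 33, 'total': 74}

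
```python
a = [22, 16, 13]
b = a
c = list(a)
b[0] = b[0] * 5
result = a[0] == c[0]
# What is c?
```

After line 1: a = [22, 16, 13]
After line 2 (b = a, alias): a = [22, 16, 13], b = [22, 16, 13]
After line 3 (c = list(a) is a copy, new object): c = [22, 16, 13]
After line 4 (b[0] = 22 * 5 = 110; mutates shared a/b): a = b = [110, 16, 13], c = [22, 16, 13]
After line 5 (a[0] = 110, c[0] = 22; result = False)

[22, 16, 13]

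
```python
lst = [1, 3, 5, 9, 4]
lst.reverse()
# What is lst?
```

[4, 9, 5, 3, 1]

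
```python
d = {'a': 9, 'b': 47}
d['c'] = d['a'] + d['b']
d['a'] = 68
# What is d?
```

After line 1: d = {'a': 9, 'b': 47}
After line 2 (d['c'] = 9 + 47): d = {'a': 9, 'b': 47, 'c': 56}
After line 3: d = {'a': 68, 'b': 47, 'c': 56}

{'a': 68, 'b': 47, 'c': 56}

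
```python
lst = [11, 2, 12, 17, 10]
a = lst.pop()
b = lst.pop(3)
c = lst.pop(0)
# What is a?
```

After line 1: lst = [11, 2, 12, 17, 10]
After line 2 (pop() -> a = 10): lst = [11, 2, 12, 17]
After line 3 (pop(3) -> b = 17): lst = [11, 2, 12]
After line 4 (pop(0) -> c = 11): lst = [2, 12]

10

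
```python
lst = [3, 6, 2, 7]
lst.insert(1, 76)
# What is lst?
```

[3, 76, 6, 2, 7]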